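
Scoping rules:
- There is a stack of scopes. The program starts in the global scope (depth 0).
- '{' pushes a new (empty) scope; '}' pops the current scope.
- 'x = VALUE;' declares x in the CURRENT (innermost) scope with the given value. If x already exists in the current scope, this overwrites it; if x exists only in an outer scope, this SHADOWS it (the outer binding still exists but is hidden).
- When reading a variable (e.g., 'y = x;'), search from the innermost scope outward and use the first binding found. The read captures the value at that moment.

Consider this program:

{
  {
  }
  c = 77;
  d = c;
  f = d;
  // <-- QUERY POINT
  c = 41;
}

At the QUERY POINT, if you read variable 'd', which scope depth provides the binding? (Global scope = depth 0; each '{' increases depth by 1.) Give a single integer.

Step 1: enter scope (depth=1)
Step 2: enter scope (depth=2)
Step 3: exit scope (depth=1)
Step 4: declare c=77 at depth 1
Step 5: declare d=(read c)=77 at depth 1
Step 6: declare f=(read d)=77 at depth 1
Visible at query point: c=77 d=77 f=77

Answer: 1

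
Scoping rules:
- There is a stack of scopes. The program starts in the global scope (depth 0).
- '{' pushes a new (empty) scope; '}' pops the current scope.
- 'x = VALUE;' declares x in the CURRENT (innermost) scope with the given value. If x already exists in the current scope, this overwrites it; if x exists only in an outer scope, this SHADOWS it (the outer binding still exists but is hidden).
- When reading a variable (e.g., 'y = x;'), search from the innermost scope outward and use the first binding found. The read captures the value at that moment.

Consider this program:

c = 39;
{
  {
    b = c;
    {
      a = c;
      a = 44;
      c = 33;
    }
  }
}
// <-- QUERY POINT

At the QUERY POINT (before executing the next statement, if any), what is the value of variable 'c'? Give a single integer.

Step 1: declare c=39 at depth 0
Step 2: enter scope (depth=1)
Step 3: enter scope (depth=2)
Step 4: declare b=(read c)=39 at depth 2
Step 5: enter scope (depth=3)
Step 6: declare a=(read c)=39 at depth 3
Step 7: declare a=44 at depth 3
Step 8: declare c=33 at depth 3
Step 9: exit scope (depth=2)
Step 10: exit scope (depth=1)
Step 11: exit scope (depth=0)
Visible at query point: c=39

Answer: 39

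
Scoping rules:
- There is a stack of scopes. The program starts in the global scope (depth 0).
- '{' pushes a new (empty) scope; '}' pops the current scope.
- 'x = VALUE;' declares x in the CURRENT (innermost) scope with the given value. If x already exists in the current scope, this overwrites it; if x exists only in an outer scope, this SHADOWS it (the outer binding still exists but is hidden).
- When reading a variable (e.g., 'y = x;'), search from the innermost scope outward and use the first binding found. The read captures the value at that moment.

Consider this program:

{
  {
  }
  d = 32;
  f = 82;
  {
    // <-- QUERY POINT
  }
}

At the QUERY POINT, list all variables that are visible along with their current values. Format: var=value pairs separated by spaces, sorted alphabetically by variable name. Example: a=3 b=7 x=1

Step 1: enter scope (depth=1)
Step 2: enter scope (depth=2)
Step 3: exit scope (depth=1)
Step 4: declare d=32 at depth 1
Step 5: declare f=82 at depth 1
Step 6: enter scope (depth=2)
Visible at query point: d=32 f=82

Answer: d=32 f=82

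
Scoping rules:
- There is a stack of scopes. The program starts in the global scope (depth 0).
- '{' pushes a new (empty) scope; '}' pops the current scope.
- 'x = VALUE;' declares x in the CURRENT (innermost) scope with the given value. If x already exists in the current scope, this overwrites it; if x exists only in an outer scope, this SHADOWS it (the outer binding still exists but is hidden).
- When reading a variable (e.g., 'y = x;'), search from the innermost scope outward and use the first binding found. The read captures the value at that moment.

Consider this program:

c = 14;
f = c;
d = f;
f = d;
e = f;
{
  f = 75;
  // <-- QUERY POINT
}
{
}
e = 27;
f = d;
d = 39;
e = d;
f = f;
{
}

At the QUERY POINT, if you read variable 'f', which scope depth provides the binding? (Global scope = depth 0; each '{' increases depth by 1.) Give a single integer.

Step 1: declare c=14 at depth 0
Step 2: declare f=(read c)=14 at depth 0
Step 3: declare d=(read f)=14 at depth 0
Step 4: declare f=(read d)=14 at depth 0
Step 5: declare e=(read f)=14 at depth 0
Step 6: enter scope (depth=1)
Step 7: declare f=75 at depth 1
Visible at query point: c=14 d=14 e=14 f=75

Answer: 1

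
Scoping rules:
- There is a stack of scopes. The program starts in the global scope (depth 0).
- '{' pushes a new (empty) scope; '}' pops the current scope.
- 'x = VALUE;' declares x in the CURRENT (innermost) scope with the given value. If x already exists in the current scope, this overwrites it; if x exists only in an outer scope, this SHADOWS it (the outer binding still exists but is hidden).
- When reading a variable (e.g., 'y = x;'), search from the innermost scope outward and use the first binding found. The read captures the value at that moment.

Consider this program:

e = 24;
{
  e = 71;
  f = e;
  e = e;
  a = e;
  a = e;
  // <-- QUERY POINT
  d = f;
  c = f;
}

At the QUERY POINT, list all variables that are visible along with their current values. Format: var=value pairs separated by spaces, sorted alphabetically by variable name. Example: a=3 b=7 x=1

Step 1: declare e=24 at depth 0
Step 2: enter scope (depth=1)
Step 3: declare e=71 at depth 1
Step 4: declare f=(read e)=71 at depth 1
Step 5: declare e=(read e)=71 at depth 1
Step 6: declare a=(read e)=71 at depth 1
Step 7: declare a=(read e)=71 at depth 1
Visible at query point: a=71 e=71 f=71

Answer: a=71 e=71 f=71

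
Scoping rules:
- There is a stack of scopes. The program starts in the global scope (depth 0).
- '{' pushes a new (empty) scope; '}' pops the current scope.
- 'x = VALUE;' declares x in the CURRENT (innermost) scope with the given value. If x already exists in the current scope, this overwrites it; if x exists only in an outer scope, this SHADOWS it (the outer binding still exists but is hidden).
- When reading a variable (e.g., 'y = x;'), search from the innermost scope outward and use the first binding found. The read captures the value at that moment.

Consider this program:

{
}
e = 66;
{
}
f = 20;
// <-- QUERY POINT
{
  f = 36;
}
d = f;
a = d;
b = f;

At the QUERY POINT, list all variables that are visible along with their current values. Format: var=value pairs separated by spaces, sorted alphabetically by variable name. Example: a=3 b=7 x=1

Answer: e=66 f=20

Derivation:
Step 1: enter scope (depth=1)
Step 2: exit scope (depth=0)
Step 3: declare e=66 at depth 0
Step 4: enter scope (depth=1)
Step 5: exit scope (depth=0)
Step 6: declare f=20 at depth 0
Visible at query point: e=66 f=20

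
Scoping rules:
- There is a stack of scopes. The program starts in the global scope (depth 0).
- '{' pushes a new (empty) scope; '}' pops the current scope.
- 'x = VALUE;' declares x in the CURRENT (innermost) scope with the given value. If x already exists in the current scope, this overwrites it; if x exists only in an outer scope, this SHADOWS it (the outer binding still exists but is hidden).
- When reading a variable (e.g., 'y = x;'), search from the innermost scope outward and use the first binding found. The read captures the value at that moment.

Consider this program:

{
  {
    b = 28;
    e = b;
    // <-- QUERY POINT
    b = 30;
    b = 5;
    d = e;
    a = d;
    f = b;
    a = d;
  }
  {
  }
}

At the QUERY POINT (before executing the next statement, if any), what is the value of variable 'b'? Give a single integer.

Answer: 28

Derivation:
Step 1: enter scope (depth=1)
Step 2: enter scope (depth=2)
Step 3: declare b=28 at depth 2
Step 4: declare e=(read b)=28 at depth 2
Visible at query point: b=28 e=28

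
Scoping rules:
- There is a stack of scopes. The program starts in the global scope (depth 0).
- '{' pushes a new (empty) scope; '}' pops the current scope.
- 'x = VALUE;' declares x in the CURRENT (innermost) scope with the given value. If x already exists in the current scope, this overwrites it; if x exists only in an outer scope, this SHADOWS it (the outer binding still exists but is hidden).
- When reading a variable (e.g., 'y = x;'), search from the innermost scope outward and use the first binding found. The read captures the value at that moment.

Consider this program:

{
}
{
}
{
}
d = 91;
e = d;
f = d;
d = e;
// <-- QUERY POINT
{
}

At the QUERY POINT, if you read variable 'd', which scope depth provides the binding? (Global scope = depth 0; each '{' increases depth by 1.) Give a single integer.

Answer: 0

Derivation:
Step 1: enter scope (depth=1)
Step 2: exit scope (depth=0)
Step 3: enter scope (depth=1)
Step 4: exit scope (depth=0)
Step 5: enter scope (depth=1)
Step 6: exit scope (depth=0)
Step 7: declare d=91 at depth 0
Step 8: declare e=(read d)=91 at depth 0
Step 9: declare f=(read d)=91 at depth 0
Step 10: declare d=(read e)=91 at depth 0
Visible at query point: d=91 e=91 f=91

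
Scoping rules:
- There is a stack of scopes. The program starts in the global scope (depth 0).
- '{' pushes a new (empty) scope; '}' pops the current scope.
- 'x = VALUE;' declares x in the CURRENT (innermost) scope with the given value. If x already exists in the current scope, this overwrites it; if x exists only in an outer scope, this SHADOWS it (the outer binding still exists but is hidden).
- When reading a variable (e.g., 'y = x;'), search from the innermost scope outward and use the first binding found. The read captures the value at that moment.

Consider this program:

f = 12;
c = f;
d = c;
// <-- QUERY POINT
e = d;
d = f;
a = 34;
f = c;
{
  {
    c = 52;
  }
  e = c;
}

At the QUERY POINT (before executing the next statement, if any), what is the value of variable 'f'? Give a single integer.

Answer: 12

Derivation:
Step 1: declare f=12 at depth 0
Step 2: declare c=(read f)=12 at depth 0
Step 3: declare d=(read c)=12 at depth 0
Visible at query point: c=12 d=12 f=12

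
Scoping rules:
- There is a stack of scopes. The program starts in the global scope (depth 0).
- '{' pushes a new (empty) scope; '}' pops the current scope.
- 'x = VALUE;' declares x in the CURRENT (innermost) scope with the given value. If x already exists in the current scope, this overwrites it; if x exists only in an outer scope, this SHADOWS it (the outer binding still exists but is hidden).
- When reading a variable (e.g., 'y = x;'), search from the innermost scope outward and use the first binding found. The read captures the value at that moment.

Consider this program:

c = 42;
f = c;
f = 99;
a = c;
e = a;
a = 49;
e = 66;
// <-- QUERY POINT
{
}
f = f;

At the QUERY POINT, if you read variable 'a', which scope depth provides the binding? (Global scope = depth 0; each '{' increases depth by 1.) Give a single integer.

Answer: 0

Derivation:
Step 1: declare c=42 at depth 0
Step 2: declare f=(read c)=42 at depth 0
Step 3: declare f=99 at depth 0
Step 4: declare a=(read c)=42 at depth 0
Step 5: declare e=(read a)=42 at depth 0
Step 6: declare a=49 at depth 0
Step 7: declare e=66 at depth 0
Visible at query point: a=49 c=42 e=66 f=99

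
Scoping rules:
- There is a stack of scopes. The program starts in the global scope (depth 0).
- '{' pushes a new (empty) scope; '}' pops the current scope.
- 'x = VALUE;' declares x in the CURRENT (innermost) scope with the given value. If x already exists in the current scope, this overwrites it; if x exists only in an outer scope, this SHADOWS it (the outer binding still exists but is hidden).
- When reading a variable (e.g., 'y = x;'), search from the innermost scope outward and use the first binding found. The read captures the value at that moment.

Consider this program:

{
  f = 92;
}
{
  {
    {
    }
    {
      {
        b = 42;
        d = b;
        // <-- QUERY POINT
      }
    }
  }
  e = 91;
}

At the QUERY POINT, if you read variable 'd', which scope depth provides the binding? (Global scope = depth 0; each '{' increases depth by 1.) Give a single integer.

Step 1: enter scope (depth=1)
Step 2: declare f=92 at depth 1
Step 3: exit scope (depth=0)
Step 4: enter scope (depth=1)
Step 5: enter scope (depth=2)
Step 6: enter scope (depth=3)
Step 7: exit scope (depth=2)
Step 8: enter scope (depth=3)
Step 9: enter scope (depth=4)
Step 10: declare b=42 at depth 4
Step 11: declare d=(read b)=42 at depth 4
Visible at query point: b=42 d=42

Answer: 4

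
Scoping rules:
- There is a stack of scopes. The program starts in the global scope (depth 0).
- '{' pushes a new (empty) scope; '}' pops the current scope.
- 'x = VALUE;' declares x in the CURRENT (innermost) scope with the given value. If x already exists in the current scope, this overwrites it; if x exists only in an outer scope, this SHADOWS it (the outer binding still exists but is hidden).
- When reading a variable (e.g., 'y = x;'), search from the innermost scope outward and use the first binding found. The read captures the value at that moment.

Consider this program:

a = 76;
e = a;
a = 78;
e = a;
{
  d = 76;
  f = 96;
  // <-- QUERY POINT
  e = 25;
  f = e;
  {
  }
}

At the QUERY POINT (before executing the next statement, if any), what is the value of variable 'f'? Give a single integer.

Step 1: declare a=76 at depth 0
Step 2: declare e=(read a)=76 at depth 0
Step 3: declare a=78 at depth 0
Step 4: declare e=(read a)=78 at depth 0
Step 5: enter scope (depth=1)
Step 6: declare d=76 at depth 1
Step 7: declare f=96 at depth 1
Visible at query point: a=78 d=76 e=78 f=96

Answer: 96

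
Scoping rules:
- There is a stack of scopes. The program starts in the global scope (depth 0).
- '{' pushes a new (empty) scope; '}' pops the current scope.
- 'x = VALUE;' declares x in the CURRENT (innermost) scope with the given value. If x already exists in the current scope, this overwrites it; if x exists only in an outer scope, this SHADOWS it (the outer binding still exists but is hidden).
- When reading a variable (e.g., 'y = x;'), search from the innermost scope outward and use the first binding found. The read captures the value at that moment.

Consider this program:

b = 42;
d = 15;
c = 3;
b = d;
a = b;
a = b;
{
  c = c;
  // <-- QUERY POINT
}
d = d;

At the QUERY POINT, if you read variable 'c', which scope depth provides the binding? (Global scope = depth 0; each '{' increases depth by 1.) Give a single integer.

Answer: 1

Derivation:
Step 1: declare b=42 at depth 0
Step 2: declare d=15 at depth 0
Step 3: declare c=3 at depth 0
Step 4: declare b=(read d)=15 at depth 0
Step 5: declare a=(read b)=15 at depth 0
Step 6: declare a=(read b)=15 at depth 0
Step 7: enter scope (depth=1)
Step 8: declare c=(read c)=3 at depth 1
Visible at query point: a=15 b=15 c=3 d=15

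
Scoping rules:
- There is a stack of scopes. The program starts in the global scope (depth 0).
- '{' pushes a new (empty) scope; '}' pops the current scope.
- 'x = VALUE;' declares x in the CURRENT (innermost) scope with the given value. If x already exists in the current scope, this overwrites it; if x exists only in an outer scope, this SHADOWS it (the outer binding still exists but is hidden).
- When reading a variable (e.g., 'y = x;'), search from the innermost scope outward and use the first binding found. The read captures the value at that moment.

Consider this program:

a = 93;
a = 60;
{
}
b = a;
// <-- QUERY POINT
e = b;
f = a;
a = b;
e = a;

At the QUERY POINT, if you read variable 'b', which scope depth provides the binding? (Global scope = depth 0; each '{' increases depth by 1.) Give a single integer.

Step 1: declare a=93 at depth 0
Step 2: declare a=60 at depth 0
Step 3: enter scope (depth=1)
Step 4: exit scope (depth=0)
Step 5: declare b=(read a)=60 at depth 0
Visible at query point: a=60 b=60

Answer: 0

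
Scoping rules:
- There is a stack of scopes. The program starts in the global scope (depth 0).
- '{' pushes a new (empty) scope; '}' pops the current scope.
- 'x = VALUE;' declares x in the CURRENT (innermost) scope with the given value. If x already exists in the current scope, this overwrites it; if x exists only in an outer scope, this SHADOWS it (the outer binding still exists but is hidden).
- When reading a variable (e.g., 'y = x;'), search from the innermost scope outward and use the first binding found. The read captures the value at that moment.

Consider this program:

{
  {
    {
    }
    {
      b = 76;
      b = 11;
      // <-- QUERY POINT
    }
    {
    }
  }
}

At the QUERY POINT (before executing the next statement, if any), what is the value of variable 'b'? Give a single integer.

Step 1: enter scope (depth=1)
Step 2: enter scope (depth=2)
Step 3: enter scope (depth=3)
Step 4: exit scope (depth=2)
Step 5: enter scope (depth=3)
Step 6: declare b=76 at depth 3
Step 7: declare b=11 at depth 3
Visible at query point: b=11

Answer: 11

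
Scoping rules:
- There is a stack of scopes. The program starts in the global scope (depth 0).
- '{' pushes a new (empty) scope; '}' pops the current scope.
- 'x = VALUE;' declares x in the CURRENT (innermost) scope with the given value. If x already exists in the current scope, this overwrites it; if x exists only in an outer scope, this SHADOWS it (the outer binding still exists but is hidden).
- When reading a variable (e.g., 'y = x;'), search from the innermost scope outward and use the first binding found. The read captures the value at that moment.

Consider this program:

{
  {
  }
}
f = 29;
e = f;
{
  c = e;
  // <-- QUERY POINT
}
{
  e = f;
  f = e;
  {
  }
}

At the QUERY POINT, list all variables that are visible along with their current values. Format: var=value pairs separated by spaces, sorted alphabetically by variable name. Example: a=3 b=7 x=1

Step 1: enter scope (depth=1)
Step 2: enter scope (depth=2)
Step 3: exit scope (depth=1)
Step 4: exit scope (depth=0)
Step 5: declare f=29 at depth 0
Step 6: declare e=(read f)=29 at depth 0
Step 7: enter scope (depth=1)
Step 8: declare c=(read e)=29 at depth 1
Visible at query point: c=29 e=29 f=29

Answer: c=29 e=29 f=29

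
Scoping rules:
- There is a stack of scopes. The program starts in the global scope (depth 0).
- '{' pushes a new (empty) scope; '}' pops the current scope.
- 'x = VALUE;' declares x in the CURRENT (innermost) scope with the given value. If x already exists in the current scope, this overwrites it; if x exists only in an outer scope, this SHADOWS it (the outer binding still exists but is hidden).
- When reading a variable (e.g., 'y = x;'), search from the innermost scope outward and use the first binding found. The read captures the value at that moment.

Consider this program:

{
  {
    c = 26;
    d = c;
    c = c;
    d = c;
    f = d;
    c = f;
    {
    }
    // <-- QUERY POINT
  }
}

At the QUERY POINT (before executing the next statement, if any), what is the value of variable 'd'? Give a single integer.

Answer: 26

Derivation:
Step 1: enter scope (depth=1)
Step 2: enter scope (depth=2)
Step 3: declare c=26 at depth 2
Step 4: declare d=(read c)=26 at depth 2
Step 5: declare c=(read c)=26 at depth 2
Step 6: declare d=(read c)=26 at depth 2
Step 7: declare f=(read d)=26 at depth 2
Step 8: declare c=(read f)=26 at depth 2
Step 9: enter scope (depth=3)
Step 10: exit scope (depth=2)
Visible at query point: c=26 d=26 f=26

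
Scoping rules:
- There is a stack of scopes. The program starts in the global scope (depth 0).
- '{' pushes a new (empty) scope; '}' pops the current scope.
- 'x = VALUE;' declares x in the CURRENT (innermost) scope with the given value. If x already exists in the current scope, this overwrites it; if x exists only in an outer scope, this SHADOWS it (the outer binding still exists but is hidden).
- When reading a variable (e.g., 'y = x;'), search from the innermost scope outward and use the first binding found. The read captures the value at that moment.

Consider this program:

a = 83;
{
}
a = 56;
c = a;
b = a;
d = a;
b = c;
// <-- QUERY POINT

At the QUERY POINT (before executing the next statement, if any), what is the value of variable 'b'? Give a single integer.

Step 1: declare a=83 at depth 0
Step 2: enter scope (depth=1)
Step 3: exit scope (depth=0)
Step 4: declare a=56 at depth 0
Step 5: declare c=(read a)=56 at depth 0
Step 6: declare b=(read a)=56 at depth 0
Step 7: declare d=(read a)=56 at depth 0
Step 8: declare b=(read c)=56 at depth 0
Visible at query point: a=56 b=56 c=56 d=56

Answer: 56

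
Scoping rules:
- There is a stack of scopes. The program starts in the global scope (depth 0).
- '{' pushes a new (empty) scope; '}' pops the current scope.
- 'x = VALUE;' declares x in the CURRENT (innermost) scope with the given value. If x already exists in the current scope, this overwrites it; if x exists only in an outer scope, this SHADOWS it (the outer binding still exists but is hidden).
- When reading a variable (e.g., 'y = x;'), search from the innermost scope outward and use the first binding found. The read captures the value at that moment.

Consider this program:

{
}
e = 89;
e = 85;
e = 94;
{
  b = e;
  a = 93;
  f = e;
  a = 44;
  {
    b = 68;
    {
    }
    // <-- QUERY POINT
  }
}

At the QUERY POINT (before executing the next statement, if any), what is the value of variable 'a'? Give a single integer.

Step 1: enter scope (depth=1)
Step 2: exit scope (depth=0)
Step 3: declare e=89 at depth 0
Step 4: declare e=85 at depth 0
Step 5: declare e=94 at depth 0
Step 6: enter scope (depth=1)
Step 7: declare b=(read e)=94 at depth 1
Step 8: declare a=93 at depth 1
Step 9: declare f=(read e)=94 at depth 1
Step 10: declare a=44 at depth 1
Step 11: enter scope (depth=2)
Step 12: declare b=68 at depth 2
Step 13: enter scope (depth=3)
Step 14: exit scope (depth=2)
Visible at query point: a=44 b=68 e=94 f=94

Answer: 44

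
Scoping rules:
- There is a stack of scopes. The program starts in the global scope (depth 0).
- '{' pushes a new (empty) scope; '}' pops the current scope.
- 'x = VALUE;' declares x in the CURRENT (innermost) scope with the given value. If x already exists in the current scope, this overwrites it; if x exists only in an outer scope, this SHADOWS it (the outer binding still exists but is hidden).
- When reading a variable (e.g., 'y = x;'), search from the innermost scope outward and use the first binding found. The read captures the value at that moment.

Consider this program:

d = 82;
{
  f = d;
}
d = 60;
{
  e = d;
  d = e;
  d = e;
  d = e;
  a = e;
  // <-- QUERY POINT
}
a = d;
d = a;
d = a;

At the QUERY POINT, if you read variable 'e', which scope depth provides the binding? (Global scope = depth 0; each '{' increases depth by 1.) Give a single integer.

Step 1: declare d=82 at depth 0
Step 2: enter scope (depth=1)
Step 3: declare f=(read d)=82 at depth 1
Step 4: exit scope (depth=0)
Step 5: declare d=60 at depth 0
Step 6: enter scope (depth=1)
Step 7: declare e=(read d)=60 at depth 1
Step 8: declare d=(read e)=60 at depth 1
Step 9: declare d=(read e)=60 at depth 1
Step 10: declare d=(read e)=60 at depth 1
Step 11: declare a=(read e)=60 at depth 1
Visible at query point: a=60 d=60 e=60

Answer: 1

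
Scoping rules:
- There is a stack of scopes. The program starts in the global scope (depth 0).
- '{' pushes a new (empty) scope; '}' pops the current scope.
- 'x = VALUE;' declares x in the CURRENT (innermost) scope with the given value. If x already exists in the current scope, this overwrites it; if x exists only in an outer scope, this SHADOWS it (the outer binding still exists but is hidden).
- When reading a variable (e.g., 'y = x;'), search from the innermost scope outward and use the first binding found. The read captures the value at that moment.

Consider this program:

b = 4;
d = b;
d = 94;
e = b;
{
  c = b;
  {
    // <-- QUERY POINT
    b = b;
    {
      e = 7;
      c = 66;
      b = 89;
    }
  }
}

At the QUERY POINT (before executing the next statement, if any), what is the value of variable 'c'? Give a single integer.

Step 1: declare b=4 at depth 0
Step 2: declare d=(read b)=4 at depth 0
Step 3: declare d=94 at depth 0
Step 4: declare e=(read b)=4 at depth 0
Step 5: enter scope (depth=1)
Step 6: declare c=(read b)=4 at depth 1
Step 7: enter scope (depth=2)
Visible at query point: b=4 c=4 d=94 e=4

Answer: 4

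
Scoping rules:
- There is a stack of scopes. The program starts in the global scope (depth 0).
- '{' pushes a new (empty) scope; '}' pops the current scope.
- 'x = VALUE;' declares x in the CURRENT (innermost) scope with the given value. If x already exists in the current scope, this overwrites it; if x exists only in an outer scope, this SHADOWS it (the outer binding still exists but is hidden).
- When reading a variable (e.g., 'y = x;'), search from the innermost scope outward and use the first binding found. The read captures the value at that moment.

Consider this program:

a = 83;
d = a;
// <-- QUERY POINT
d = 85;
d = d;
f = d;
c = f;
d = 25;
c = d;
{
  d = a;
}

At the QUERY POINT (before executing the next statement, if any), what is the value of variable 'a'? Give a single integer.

Step 1: declare a=83 at depth 0
Step 2: declare d=(read a)=83 at depth 0
Visible at query point: a=83 d=83

Answer: 83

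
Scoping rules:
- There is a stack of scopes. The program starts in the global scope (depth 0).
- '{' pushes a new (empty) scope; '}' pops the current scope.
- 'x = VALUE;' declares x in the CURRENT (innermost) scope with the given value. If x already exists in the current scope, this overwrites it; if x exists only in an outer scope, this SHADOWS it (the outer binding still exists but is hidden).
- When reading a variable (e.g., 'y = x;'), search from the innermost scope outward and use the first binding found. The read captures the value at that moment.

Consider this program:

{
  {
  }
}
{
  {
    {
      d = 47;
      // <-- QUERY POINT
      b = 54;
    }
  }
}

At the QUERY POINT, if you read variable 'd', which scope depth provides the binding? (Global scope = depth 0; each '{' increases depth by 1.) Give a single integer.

Answer: 3

Derivation:
Step 1: enter scope (depth=1)
Step 2: enter scope (depth=2)
Step 3: exit scope (depth=1)
Step 4: exit scope (depth=0)
Step 5: enter scope (depth=1)
Step 6: enter scope (depth=2)
Step 7: enter scope (depth=3)
Step 8: declare d=47 at depth 3
Visible at query point: d=47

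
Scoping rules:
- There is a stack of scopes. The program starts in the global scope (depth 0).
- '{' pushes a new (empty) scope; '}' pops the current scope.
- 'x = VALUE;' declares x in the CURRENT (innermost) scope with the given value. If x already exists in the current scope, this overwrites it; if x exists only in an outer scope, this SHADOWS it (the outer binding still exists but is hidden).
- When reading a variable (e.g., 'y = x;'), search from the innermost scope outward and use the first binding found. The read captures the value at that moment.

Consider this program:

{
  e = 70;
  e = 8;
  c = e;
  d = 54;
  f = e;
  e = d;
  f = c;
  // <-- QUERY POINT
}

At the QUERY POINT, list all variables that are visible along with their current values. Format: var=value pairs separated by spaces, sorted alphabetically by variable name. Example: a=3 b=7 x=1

Answer: c=8 d=54 e=54 f=8

Derivation:
Step 1: enter scope (depth=1)
Step 2: declare e=70 at depth 1
Step 3: declare e=8 at depth 1
Step 4: declare c=(read e)=8 at depth 1
Step 5: declare d=54 at depth 1
Step 6: declare f=(read e)=8 at depth 1
Step 7: declare e=(read d)=54 at depth 1
Step 8: declare f=(read c)=8 at depth 1
Visible at query point: c=8 d=54 e=54 f=8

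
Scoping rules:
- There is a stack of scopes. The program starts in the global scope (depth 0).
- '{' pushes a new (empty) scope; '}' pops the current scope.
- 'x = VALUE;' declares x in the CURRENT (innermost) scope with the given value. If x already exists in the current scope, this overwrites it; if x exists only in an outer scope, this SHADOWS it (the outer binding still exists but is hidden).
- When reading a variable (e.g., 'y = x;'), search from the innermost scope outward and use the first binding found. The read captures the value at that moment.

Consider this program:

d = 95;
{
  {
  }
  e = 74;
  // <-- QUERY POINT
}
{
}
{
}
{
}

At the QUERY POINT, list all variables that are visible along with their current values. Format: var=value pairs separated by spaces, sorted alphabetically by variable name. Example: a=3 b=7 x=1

Step 1: declare d=95 at depth 0
Step 2: enter scope (depth=1)
Step 3: enter scope (depth=2)
Step 4: exit scope (depth=1)
Step 5: declare e=74 at depth 1
Visible at query point: d=95 e=74

Answer: d=95 e=74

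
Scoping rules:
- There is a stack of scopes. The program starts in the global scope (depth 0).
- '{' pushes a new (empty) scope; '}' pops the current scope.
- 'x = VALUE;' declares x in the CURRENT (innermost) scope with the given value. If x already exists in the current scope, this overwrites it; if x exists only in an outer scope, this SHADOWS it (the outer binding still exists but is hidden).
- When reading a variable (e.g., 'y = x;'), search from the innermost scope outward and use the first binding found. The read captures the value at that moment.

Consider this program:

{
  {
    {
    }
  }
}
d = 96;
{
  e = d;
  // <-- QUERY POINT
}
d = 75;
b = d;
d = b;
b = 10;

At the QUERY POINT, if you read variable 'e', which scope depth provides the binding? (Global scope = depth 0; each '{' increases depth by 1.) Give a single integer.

Step 1: enter scope (depth=1)
Step 2: enter scope (depth=2)
Step 3: enter scope (depth=3)
Step 4: exit scope (depth=2)
Step 5: exit scope (depth=1)
Step 6: exit scope (depth=0)
Step 7: declare d=96 at depth 0
Step 8: enter scope (depth=1)
Step 9: declare e=(read d)=96 at depth 1
Visible at query point: d=96 e=96

Answer: 1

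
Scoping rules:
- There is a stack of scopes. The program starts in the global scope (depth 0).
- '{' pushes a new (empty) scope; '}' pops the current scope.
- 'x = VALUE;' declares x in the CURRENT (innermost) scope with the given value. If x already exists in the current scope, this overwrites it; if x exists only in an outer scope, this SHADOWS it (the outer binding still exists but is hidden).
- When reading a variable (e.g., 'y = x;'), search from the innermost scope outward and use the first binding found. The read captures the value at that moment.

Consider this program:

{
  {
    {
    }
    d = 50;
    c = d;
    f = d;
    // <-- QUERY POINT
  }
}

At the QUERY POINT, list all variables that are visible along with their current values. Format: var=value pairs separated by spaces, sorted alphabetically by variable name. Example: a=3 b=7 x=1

Answer: c=50 d=50 f=50

Derivation:
Step 1: enter scope (depth=1)
Step 2: enter scope (depth=2)
Step 3: enter scope (depth=3)
Step 4: exit scope (depth=2)
Step 5: declare d=50 at depth 2
Step 6: declare c=(read d)=50 at depth 2
Step 7: declare f=(read d)=50 at depth 2
Visible at query point: c=50 d=50 f=50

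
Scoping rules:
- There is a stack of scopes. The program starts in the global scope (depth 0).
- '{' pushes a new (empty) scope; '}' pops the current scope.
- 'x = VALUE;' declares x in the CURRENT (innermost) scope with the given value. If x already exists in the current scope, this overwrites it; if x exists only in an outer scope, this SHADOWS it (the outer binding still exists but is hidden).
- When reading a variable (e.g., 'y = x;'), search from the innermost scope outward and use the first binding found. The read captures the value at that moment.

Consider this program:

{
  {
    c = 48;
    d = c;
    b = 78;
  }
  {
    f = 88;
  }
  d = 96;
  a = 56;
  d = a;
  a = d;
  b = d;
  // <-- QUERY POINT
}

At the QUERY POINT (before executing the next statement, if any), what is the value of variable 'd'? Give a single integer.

Step 1: enter scope (depth=1)
Step 2: enter scope (depth=2)
Step 3: declare c=48 at depth 2
Step 4: declare d=(read c)=48 at depth 2
Step 5: declare b=78 at depth 2
Step 6: exit scope (depth=1)
Step 7: enter scope (depth=2)
Step 8: declare f=88 at depth 2
Step 9: exit scope (depth=1)
Step 10: declare d=96 at depth 1
Step 11: declare a=56 at depth 1
Step 12: declare d=(read a)=56 at depth 1
Step 13: declare a=(read d)=56 at depth 1
Step 14: declare b=(read d)=56 at depth 1
Visible at query point: a=56 b=56 d=56

Answer: 56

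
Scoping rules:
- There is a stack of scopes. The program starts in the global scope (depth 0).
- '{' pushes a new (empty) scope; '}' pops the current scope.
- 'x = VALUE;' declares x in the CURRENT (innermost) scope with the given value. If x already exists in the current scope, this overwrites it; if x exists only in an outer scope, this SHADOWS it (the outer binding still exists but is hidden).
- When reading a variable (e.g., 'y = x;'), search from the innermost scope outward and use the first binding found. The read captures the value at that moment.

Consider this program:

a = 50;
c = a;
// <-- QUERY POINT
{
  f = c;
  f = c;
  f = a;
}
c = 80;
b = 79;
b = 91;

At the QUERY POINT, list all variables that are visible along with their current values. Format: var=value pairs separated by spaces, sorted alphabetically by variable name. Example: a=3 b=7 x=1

Answer: a=50 c=50

Derivation:
Step 1: declare a=50 at depth 0
Step 2: declare c=(read a)=50 at depth 0
Visible at query point: a=50 c=50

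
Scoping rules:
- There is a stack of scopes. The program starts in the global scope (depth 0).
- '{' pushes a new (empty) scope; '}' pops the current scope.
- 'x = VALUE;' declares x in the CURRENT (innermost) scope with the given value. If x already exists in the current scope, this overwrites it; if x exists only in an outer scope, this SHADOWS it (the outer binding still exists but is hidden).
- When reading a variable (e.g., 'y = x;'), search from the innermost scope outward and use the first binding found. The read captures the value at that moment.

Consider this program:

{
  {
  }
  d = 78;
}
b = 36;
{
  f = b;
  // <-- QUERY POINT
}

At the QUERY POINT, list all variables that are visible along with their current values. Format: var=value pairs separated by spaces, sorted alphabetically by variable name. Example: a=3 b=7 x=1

Answer: b=36 f=36

Derivation:
Step 1: enter scope (depth=1)
Step 2: enter scope (depth=2)
Step 3: exit scope (depth=1)
Step 4: declare d=78 at depth 1
Step 5: exit scope (depth=0)
Step 6: declare b=36 at depth 0
Step 7: enter scope (depth=1)
Step 8: declare f=(read b)=36 at depth 1
Visible at query point: b=36 f=36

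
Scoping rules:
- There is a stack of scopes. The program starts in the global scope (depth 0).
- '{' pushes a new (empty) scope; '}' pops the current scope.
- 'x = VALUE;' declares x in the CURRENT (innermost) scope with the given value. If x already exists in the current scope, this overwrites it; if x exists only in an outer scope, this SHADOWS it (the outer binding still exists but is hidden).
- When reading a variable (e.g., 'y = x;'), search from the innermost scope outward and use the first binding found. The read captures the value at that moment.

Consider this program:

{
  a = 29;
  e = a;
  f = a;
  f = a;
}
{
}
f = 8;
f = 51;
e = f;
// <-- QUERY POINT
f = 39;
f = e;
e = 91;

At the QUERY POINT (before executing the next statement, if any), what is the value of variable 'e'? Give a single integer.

Step 1: enter scope (depth=1)
Step 2: declare a=29 at depth 1
Step 3: declare e=(read a)=29 at depth 1
Step 4: declare f=(read a)=29 at depth 1
Step 5: declare f=(read a)=29 at depth 1
Step 6: exit scope (depth=0)
Step 7: enter scope (depth=1)
Step 8: exit scope (depth=0)
Step 9: declare f=8 at depth 0
Step 10: declare f=51 at depth 0
Step 11: declare e=(read f)=51 at depth 0
Visible at query point: e=51 f=51

Answer: 51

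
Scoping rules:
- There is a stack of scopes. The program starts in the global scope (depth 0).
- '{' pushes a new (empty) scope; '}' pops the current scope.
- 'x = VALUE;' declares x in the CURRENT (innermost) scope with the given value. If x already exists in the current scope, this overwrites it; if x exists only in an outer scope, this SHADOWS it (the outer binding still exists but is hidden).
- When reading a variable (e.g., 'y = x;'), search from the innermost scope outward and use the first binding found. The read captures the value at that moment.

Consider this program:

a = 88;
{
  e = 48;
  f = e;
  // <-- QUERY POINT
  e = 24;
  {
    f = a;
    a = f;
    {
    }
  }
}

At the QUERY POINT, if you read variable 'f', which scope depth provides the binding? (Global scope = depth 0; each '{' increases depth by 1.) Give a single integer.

Answer: 1

Derivation:
Step 1: declare a=88 at depth 0
Step 2: enter scope (depth=1)
Step 3: declare e=48 at depth 1
Step 4: declare f=(read e)=48 at depth 1
Visible at query point: a=88 e=48 f=48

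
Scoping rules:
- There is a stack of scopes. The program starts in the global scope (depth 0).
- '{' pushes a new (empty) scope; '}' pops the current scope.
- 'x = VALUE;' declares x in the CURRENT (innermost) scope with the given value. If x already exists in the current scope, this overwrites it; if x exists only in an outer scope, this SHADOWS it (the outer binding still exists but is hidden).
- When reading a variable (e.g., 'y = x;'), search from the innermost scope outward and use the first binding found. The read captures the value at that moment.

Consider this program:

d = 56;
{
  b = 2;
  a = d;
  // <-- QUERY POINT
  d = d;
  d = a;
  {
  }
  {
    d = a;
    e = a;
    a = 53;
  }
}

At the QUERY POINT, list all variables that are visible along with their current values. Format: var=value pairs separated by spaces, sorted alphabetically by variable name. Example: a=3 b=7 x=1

Step 1: declare d=56 at depth 0
Step 2: enter scope (depth=1)
Step 3: declare b=2 at depth 1
Step 4: declare a=(read d)=56 at depth 1
Visible at query point: a=56 b=2 d=56

Answer: a=56 b=2 d=56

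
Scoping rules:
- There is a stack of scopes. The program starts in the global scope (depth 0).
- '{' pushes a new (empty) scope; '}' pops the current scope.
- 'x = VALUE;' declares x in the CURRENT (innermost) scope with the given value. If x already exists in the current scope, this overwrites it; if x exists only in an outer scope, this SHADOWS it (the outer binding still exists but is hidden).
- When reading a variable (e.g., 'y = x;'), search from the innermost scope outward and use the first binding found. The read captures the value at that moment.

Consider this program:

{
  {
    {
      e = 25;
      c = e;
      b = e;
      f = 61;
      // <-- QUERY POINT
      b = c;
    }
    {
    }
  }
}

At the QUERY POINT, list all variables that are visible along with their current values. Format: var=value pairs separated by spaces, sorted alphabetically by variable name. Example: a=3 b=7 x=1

Answer: b=25 c=25 e=25 f=61

Derivation:
Step 1: enter scope (depth=1)
Step 2: enter scope (depth=2)
Step 3: enter scope (depth=3)
Step 4: declare e=25 at depth 3
Step 5: declare c=(read e)=25 at depth 3
Step 6: declare b=(read e)=25 at depth 3
Step 7: declare f=61 at depth 3
Visible at query point: b=25 c=25 e=25 f=61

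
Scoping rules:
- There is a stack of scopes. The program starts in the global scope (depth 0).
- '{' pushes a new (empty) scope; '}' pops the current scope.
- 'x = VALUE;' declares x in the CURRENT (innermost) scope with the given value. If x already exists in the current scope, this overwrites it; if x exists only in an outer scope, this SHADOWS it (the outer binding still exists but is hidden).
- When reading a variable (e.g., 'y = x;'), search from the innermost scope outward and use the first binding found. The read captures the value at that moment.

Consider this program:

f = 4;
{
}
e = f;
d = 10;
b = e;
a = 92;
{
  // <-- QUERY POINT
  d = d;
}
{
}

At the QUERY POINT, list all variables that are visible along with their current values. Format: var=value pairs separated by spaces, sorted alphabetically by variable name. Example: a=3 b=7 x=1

Step 1: declare f=4 at depth 0
Step 2: enter scope (depth=1)
Step 3: exit scope (depth=0)
Step 4: declare e=(read f)=4 at depth 0
Step 5: declare d=10 at depth 0
Step 6: declare b=(read e)=4 at depth 0
Step 7: declare a=92 at depth 0
Step 8: enter scope (depth=1)
Visible at query point: a=92 b=4 d=10 e=4 f=4

Answer: a=92 b=4 d=10 e=4 f=4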